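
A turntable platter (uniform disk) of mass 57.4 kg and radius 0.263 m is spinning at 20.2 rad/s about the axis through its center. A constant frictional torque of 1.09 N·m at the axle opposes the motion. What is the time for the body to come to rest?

t ≈ 36.8 s

I = ½MR² = (1/2)(57.4)(0.263)² = 1.985 kg·m².
The net torque has magnitude 1.09 N·m, opposing ω.
|α| = τ/I = 1.090/1.985 = 0.5491 rad/s² (deceleration).
0 = ω₀ − |α|t ⇒ t = ω₀/|α| = 20.2/0.5491 = 36.79 s.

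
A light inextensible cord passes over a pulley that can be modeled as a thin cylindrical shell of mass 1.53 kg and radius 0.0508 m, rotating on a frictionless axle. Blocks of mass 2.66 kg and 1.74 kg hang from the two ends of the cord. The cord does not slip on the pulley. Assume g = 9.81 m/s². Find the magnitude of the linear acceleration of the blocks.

a ≈ 1.52 m/s²

I = MR² = (1.53)(0.0508)² = 0.003948 kg·m².
Heavier block: m₁g − T₁ = m₁a. Lighter block: T₂ − m₂g = m₂a.
Pulley: (T₁ − T₂)R = Iα = I(a/R), so T₁ − T₂ = (I/R²)a = 1·M_p a = 1.530·a.
Adding the three: (m₁ − m₂)g = (m₁ + m₂ + 1.530)a, so a = (2.66 − 1.74)(9.81)/(2.66 + 1.74 + 1.530) = 1.522 m/s².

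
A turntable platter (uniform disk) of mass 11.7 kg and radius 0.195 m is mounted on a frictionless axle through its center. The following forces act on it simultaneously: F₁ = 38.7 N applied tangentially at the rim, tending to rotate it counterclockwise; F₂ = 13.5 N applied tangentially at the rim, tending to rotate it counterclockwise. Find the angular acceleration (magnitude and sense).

I = ½MR² = (1/2)(11.7)(0.195)² = 0.2224 kg·m².
Taking counterclockwise as positive: τ₁ = +(38.7)(0.195) = +7.547 N·m; τ₂ = +(13.5)(0.195) = +2.633 N·m.
Net torque τ = 10.18 N·m.
α = τ/I = 10.18/0.2224 = 45.76 rad/s².

α ≈ 45.8 rad/s², counterclockwise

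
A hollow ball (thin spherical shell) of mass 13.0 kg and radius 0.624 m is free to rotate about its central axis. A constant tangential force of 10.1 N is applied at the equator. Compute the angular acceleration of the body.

α ≈ 1.87 rad/s²

I = (2/3)MR² = (2/3)(13.0)(0.624)² = 3.375 kg·m².
τ = F R = (10.1)(0.624) = 6.302 N·m.
From τ = Iα: α = 6.302/3.375 = 1.868 rad/s².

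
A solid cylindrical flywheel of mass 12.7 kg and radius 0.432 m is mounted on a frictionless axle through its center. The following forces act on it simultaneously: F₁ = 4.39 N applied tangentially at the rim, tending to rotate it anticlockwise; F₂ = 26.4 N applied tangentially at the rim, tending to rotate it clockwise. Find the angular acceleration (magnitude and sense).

I = ½MR² = (1/2)(12.7)(0.432)² = 1.185 kg·m².
Taking anticlockwise as positive: τ₁ = +(4.39)(0.432) = +1.896 N·m; τ₂ = −(26.4)(0.432) = −11.40 N·m.
Net torque τ = -9.508 N·m.
α = τ/I = -9.508/1.185 = -8.023 rad/s².

α ≈ 8.02 rad/s², clockwise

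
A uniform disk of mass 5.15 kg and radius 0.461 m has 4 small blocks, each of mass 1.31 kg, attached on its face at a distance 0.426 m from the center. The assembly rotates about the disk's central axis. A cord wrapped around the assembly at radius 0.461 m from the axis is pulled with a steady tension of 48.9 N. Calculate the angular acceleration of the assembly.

I_disk = ½MR² = ½(5.15)(0.461)² = 0.5472 kg·m².
I_blocks = 4·m·r² = 4(1.31)(0.426)² = 0.9509 kg·m².
Total I = 1.498 kg·m².
τ = F r = (48.9)(0.461) = 22.54 N·m.
α = τ/I = 22.54/1.498 = 15.05 rad/s².

α ≈ 15.0 rad/s²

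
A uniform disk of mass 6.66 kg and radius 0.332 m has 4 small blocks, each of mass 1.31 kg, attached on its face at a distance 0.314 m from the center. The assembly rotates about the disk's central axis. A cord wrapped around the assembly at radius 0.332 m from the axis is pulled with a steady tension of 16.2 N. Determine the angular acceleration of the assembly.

α ≈ 6.09 rad/s²

I_disk = ½MR² = ½(6.66)(0.332)² = 0.3670 kg·m².
I_blocks = 4·m·r² = 4(1.31)(0.314)² = 0.5166 kg·m².
Total I = 0.8837 kg·m².
τ = F r = (16.2)(0.332) = 5.378 N·m.
α = τ/I = 5.378/0.8837 = 6.086 rad/s².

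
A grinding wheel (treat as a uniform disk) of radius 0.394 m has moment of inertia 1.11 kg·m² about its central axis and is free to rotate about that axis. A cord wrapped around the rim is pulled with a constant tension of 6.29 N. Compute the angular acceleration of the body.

α ≈ 2.23 rad/s²

τ = F R = (6.29)(0.394) = 2.478 N·m.
From τ = Iα: α = 2.478/1.110 = 2.233 rad/s².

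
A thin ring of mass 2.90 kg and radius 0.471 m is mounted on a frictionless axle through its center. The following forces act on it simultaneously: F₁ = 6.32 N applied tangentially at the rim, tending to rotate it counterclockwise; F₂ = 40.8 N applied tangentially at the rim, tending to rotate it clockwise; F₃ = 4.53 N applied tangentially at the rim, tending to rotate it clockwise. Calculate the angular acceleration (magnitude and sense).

I = MR² = (2.90)(0.471)² = 0.6433 kg·m².
Taking counterclockwise as positive: τ₁ = +(6.32)(0.471) = +2.977 N·m; τ₂ = −(40.8)(0.471) = −19.22 N·m; τ₃ = −(4.53)(0.471) = −2.134 N·m.
Net torque τ = -18.37 N·m.
α = τ/I = -18.37/0.6433 = -28.56 rad/s².

α ≈ 28.6 rad/s², clockwise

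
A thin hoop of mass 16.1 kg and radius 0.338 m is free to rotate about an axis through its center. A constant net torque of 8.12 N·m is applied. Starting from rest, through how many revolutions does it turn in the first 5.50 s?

≈ 10.6 revolutions

I = MR² = (16.1)(0.338)² = 1.839 kg·m².
α = τ/I = 8.12/1.839 = 4.415 rad/s².
θ = ½αt² = ½(4.415)(5.50)² = 66.77 rad.
Revolutions = θ/(2π) = 10.63.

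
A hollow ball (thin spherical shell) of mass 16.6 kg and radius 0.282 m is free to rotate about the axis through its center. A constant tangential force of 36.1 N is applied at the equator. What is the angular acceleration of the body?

α ≈ 11.6 rad/s²

I = (2/3)MR² = (2/3)(16.6)(0.282)² = 0.8801 kg·m².
τ = F R = (36.1)(0.282) = 10.18 N·m.
From τ = Iα: α = 10.18/0.8801 = 11.57 rad/s².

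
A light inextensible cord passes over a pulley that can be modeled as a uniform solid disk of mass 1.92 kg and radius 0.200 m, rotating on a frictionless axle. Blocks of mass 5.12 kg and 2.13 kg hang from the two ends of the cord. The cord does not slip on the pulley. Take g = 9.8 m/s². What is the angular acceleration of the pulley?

α ≈ 17.8 rad/s²

I = ½MR² = (1/2)(1.92)(0.200)² = 0.03840 kg·m².
Heavier block: m₁g − T₁ = m₁a. Lighter block: T₂ − m₂g = m₂a.
Pulley: (T₁ − T₂)R = Iα = I(a/R), so T₁ − T₂ = (I/R²)a = (1/2)M_p a = 0.9600·a.
Adding the three: (m₁ − m₂)g = (m₁ + m₂ + 0.9600)a, so a = (5.12 − 2.13)(9.8)/(5.12 + 2.13 + 0.9600) = 3.569 m/s².
α = a/R = 3.569/0.200 = 17.85 rad/s².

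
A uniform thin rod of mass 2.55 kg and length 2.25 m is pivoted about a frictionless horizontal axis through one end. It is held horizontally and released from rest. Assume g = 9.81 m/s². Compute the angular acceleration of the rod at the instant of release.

α ≈ 6.54 rad/s²

About the pivot, I = (1/3)ML² = (1/3)(2.55)(2.25)² = 4.303 kg·m².
The weight acts at the center, a distance L/2 = 1.125 m from the pivot; τ = Mg(L/2) = 28.14 N·m.
α = τ/I = 28.14/4.303 = 6.540 rad/s².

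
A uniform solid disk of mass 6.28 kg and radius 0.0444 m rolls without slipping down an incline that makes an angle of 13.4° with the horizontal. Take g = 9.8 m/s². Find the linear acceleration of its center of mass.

Translation along the incline: Mg sinθ − f = Ma.
Rotation about the center: fR = Iα with I = ½MR². No-slip gives a = αR, so f = (I/R²)a = (1/2)M a.
Substituting: Mg sinθ = (1 + 0.5000)Ma, so a = g sinθ/(1 + 0.5000) = (9.8) sin 13.4° / 1.500 = 1.514 m/s².

a ≈ 1.51 m/s²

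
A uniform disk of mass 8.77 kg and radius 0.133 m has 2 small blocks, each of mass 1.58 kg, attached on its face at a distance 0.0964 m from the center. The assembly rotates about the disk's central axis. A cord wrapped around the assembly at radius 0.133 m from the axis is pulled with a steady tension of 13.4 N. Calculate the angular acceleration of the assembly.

I_disk = ½MR² = ½(8.77)(0.133)² = 0.07757 kg·m².
I_blocks = 2·m·r² = 2(1.58)(0.0964)² = 0.02937 kg·m².
Total I = 0.1069 kg·m².
τ = F r = (13.4)(0.133) = 1.782 N·m.
α = τ/I = 1.782/0.1069 = 16.67 rad/s².

α ≈ 16.7 rad/s²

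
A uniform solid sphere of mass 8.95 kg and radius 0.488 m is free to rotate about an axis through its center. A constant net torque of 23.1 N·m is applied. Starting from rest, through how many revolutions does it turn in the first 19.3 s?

≈ 803 revolutions

I = (2/5)MR² = (2/5)(8.95)(0.488)² = 0.8526 kg·m².
α = τ/I = 23.1/0.8526 = 27.10 rad/s².
θ = ½αt² = ½(27.10)(19.3)² = 5046 rad.
Revolutions = θ/(2π) = 803.1.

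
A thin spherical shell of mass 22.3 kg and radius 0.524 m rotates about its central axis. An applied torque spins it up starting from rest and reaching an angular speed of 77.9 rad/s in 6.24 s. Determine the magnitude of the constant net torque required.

τ ≈ 51.0 N·m

I = (2/3)MR² = (2/3)(22.3)(0.524)² = 4.082 kg·m².
α = Δω/Δt = (77.9 − 0)/6.24 = 12.48 rad/s².
τ = Iα = (4.082)(12.48) = 50.96 N·m.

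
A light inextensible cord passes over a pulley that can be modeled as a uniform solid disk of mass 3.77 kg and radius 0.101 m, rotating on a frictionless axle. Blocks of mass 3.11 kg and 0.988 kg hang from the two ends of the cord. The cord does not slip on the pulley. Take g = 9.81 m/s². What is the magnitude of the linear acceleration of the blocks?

I = ½MR² = (1/2)(3.77)(0.101)² = 0.01923 kg·m².
Heavier block: m₁g − T₁ = m₁a. Lighter block: T₂ − m₂g = m₂a.
Pulley: (T₁ − T₂)R = Iα = I(a/R), so T₁ − T₂ = (I/R²)a = (1/2)M_p a = 1.885·a.
Adding the three: (m₁ − m₂)g = (m₁ + m₂ + 1.885)a, so a = (3.11 − 0.988)(9.81)/(3.11 + 0.988 + 1.885) = 3.479 m/s².

a ≈ 3.48 m/s²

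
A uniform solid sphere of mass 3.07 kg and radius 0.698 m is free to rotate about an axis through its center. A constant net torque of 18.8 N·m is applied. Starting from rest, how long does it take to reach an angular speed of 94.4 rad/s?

t ≈ 3.00 s

I = (2/5)MR² = (2/5)(3.07)(0.698)² = 0.5983 kg·m².
α = τ/I = 18.8/0.5983 = 31.42 rad/s².
ω = αt ⇒ t = ω/α = 94.4/31.42 = 3.004 s.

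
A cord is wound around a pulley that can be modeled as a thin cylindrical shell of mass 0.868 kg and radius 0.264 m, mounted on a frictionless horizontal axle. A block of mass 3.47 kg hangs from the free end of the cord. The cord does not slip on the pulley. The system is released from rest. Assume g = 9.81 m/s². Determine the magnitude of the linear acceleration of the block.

a ≈ 7.85 m/s²

I = MR² = (0.868)(0.264)² = 0.06050 kg·m².
Block: mg − T = ma. Pulley: TR = Iα. No-slip: a = αR, so T = (I/R²)a = 0.8680·a.
Then mg = (m + 0.8680)a, so a = (3.47)(9.81)/(3.47 + 0.8680) = 7.847 m/s².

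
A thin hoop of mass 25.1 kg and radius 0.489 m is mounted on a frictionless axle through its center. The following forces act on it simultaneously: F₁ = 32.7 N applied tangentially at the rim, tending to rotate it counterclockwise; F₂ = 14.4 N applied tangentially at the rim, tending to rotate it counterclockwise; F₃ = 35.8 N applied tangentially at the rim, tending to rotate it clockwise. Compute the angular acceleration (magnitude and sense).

I = MR² = (25.1)(0.489)² = 6.002 kg·m².
Taking counterclockwise as positive: τ₁ = +(32.7)(0.489) = +15.99 N·m; τ₂ = +(14.4)(0.489) = +7.042 N·m; τ₃ = −(35.8)(0.489) = −17.51 N·m.
Net torque τ = 5.526 N·m.
α = τ/I = 5.526/6.002 = 0.9207 rad/s².

α ≈ 0.921 rad/s², counterclockwise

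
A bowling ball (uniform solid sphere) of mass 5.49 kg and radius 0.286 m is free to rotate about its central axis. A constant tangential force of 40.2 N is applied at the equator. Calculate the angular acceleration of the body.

I = (2/5)MR² = (2/5)(5.49)(0.286)² = 0.1796 kg·m².
τ = F R = (40.2)(0.286) = 11.50 N·m.
Newton's second law for rotation, τ = Iα, gives α = τ/I = 11.50/0.1796 = 64.01 rad/s².

α ≈ 64.0 rad/s²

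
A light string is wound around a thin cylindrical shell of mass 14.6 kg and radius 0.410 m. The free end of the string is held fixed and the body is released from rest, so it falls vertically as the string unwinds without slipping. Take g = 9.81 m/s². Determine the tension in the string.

T ≈ 71.6 N

Translation: Mg − T = Ma. Rotation about the center: TR = Iα with I = MR².
With a = αR: T = (I/R²)a = M a, so Mg = (1 + 1.000)Ma.
a = g/(1 + 1.000) = 9.81/2.000 = 4.905 m/s².
T = 1.000·M·a = (1.000)(14.6)(4.905) = 71.61 N.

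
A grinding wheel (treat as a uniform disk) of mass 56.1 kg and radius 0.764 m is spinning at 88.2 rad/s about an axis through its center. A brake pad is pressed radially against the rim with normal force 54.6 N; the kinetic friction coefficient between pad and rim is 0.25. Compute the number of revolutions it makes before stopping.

≈ 972 revolutions

I = ½MR² = (1/2)(56.1)(0.764)² = 16.37 kg·m².
Friction force f = μN = (0.25)(54.6) = 13.65 N at the rim; torque magnitude τ = fR = 10.43 N·m, opposing ω.
|α| = τ/I = 10.43/16.37 = 0.6370 rad/s² (deceleration).
ω² = ω₀² − 2|α|θ with ω = 0 ⇒ θ = ω₀²/(2|α|) = 6107 rad = 971.9 rev.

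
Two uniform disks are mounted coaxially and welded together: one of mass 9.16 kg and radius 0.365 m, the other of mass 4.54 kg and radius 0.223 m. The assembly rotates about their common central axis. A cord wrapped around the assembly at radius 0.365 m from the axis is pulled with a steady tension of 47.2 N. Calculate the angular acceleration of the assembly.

I = ½M₁R₁² + ½M₂R₂² = ½(9.16)(0.365)² + ½(4.54)(0.223)² = 0.7231 kg·m².
τ = F r = (47.2)(0.365) = 17.23 N·m.
α = τ/I = 17.23/0.7231 = 23.83 rad/s².

α ≈ 23.8 rad/s²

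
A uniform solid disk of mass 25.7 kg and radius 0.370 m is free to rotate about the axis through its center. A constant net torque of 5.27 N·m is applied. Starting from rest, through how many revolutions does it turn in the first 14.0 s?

I = ½MR² = (1/2)(25.7)(0.370)² = 1.759 kg·m².
α = τ/I = 5.27/1.759 = 2.996 rad/s².
θ = ½αt² = ½(2.996)(14.0)² = 293.6 rad.
Revolutions = θ/(2π) = 46.73.

≈ 46.7 revolutions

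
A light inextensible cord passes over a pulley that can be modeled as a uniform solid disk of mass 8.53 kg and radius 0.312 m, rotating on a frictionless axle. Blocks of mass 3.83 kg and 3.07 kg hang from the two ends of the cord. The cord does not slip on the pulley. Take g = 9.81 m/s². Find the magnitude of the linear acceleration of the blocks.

a ≈ 0.668 m/s²

I = ½MR² = (1/2)(8.53)(0.312)² = 0.4152 kg·m².
Heavier block: m₁g − T₁ = m₁a. Lighter block: T₂ − m₂g = m₂a.
Pulley: (T₁ − T₂)R = Iα = I(a/R), so T₁ − T₂ = (I/R²)a = (1/2)M_p a = 4.265·a.
Adding the three: (m₁ − m₂)g = (m₁ + m₂ + 4.265)a, so a = (3.83 − 3.07)(9.81)/(3.83 + 3.07 + 4.265) = 0.6678 m/s².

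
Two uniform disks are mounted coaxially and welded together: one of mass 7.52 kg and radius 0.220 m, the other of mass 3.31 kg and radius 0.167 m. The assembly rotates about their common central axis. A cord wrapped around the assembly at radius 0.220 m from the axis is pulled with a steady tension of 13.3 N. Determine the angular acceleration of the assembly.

α ≈ 12.8 rad/s²

I = ½M₁R₁² + ½M₂R₂² = ½(7.52)(0.220)² + ½(3.31)(0.167)² = 0.2281 kg·m².
τ = F r = (13.3)(0.220) = 2.926 N·m.
α = τ/I = 2.926/0.2281 = 12.83 rad/s².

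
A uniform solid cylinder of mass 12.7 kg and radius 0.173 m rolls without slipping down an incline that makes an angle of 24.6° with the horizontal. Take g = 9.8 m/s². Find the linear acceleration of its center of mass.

Translation along the incline: Mg sinθ − f = Ma.
Rotation about the center: fR = Iα with I = ½MR². No-slip gives a = αR, so f = (I/R²)a = (1/2)M a.
Substituting: Mg sinθ = (1 + 0.5000)Ma, so a = g sinθ/(1 + 0.5000) = (9.8) sin 24.6° / 1.500 = 2.720 m/s².

a ≈ 2.72 m/s²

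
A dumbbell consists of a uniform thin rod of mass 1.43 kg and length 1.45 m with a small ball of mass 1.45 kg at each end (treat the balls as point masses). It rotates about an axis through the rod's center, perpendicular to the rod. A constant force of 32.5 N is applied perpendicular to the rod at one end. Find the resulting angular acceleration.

α ≈ 13.3 rad/s²

I_rod = (1/12)ML² = (1/12)(1.43)(1.45)² = 0.2505 kg·m².
I_balls = 2·m·(L/2)² = 2(1.45)(0.7250)² = 1.524 kg·m².
Total I = 1.775 kg·m².
τ = F·(L/2) = (32.5)(0.725) = 23.56 N·m.
α = τ/I = 23.56/1.775 = 13.28 rad/s².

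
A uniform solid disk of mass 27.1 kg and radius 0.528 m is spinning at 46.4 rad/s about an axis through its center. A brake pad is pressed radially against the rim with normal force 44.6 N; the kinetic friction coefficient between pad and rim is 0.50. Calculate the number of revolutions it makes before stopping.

≈ 55.0 revolutions

I = ½MR² = (1/2)(27.1)(0.528)² = 3.778 kg·m².
Friction force f = μN = (0.50)(44.6) = 22.30 N at the rim; torque magnitude τ = fR = 11.77 N·m, opposing ω.
|α| = τ/I = 11.77/3.778 = 3.117 rad/s² (deceleration).
ω² = ω₀² − 2|α|θ with ω = 0 ⇒ θ = ω₀²/(2|α|) = 345.4 rad = 54.97 rev.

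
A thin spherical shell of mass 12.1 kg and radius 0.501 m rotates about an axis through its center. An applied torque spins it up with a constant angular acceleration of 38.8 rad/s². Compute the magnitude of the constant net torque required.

τ ≈ 78.6 N·m

I = (2/3)MR² = (2/3)(12.1)(0.501)² = 2.025 kg·m².
τ = Iα = (2.025)(38.80) = 78.56 N·m.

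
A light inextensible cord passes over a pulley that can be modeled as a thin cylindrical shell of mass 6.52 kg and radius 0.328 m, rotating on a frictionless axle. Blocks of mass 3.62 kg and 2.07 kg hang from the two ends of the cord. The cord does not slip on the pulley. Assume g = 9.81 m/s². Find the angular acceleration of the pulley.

α ≈ 3.80 rad/s²

I = MR² = (6.52)(0.328)² = 0.7014 kg·m².
Heavier block: m₁g − T₁ = m₁a. Lighter block: T₂ − m₂g = m₂a.
Pulley: (T₁ − T₂)R = Iα = I(a/R), so T₁ − T₂ = (I/R²)a = 1·M_p a = 6.520·a.
Adding the three: (m₁ − m₂)g = (m₁ + m₂ + 6.520)a, so a = (3.62 − 2.07)(9.81)/(3.62 + 2.07 + 6.520) = 1.245 m/s².
α = a/R = 1.245/0.328 = 3.797 rad/s².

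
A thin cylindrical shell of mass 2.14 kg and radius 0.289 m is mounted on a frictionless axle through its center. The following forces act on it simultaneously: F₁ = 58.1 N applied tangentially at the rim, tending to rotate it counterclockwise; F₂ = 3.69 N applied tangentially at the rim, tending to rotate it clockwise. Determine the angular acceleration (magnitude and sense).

I = MR² = (2.14)(0.289)² = 0.1787 kg·m².
Taking counterclockwise as positive: τ₁ = +(58.1)(0.289) = +16.79 N·m; τ₂ = −(3.69)(0.289) = −1.066 N·m.
Net torque τ = 15.72 N·m.
α = τ/I = 15.72/0.1787 = 87.98 rad/s².

α ≈ 88.0 rad/s², counterclockwise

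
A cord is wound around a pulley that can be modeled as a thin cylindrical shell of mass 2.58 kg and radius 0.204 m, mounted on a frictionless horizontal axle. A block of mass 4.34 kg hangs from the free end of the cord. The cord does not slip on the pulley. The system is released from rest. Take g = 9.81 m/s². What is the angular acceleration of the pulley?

α ≈ 30.2 rad/s²

I = MR² = (2.58)(0.204)² = 0.1074 kg·m².
Block: mg − T = ma. Pulley: TR = Iα. No-slip: a = αR, so T = (I/R²)a = 2.580·a.
Then mg = (m + 2.580)a, so a = (4.34)(9.81)/(4.34 + 2.580) = 6.153 m/s².
α = a/R = 6.153/0.204 = 30.16 rad/s².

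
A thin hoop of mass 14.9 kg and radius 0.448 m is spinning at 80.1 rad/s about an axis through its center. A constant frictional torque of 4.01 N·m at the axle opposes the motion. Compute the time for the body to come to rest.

I = MR² = (14.9)(0.448)² = 2.990 kg·m².
The net torque has magnitude 4.01 N·m, opposing ω.
|α| = τ/I = 4.010/2.990 = 1.341 rad/s² (deceleration).
0 = ω₀ − |α|t ⇒ t = ω₀/|α| = 80.1/1.341 = 59.74 s.

t ≈ 59.7 s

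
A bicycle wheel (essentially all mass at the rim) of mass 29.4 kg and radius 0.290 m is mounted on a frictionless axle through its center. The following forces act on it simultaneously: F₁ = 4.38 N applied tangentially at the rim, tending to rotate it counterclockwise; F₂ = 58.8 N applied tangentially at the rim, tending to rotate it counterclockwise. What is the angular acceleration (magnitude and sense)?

I = MR² = (29.4)(0.290)² = 2.473 kg·m².
Taking counterclockwise as positive: τ₁ = +(4.38)(0.290) = +1.270 N·m; τ₂ = +(58.8)(0.290) = +17.05 N·m.
Net torque τ = 18.32 N·m.
α = τ/I = 18.32/2.473 = 7.410 rad/s².

α ≈ 7.41 rad/s², counterclockwise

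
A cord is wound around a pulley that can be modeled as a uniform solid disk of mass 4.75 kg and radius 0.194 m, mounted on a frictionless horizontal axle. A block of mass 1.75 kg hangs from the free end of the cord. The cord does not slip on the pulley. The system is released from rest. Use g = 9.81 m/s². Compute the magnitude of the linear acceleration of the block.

I = ½MR² = (1/2)(4.75)(0.194)² = 0.08939 kg·m².
Block: mg − T = ma. Pulley: TR = Iα. No-slip: a = αR, so T = (I/R²)a = 2.375·a.
Then mg = (m + 2.375)a, so a = (1.75)(9.81)/(1.75 + 2.375) = 4.162 m/s².

a ≈ 4.16 m/s²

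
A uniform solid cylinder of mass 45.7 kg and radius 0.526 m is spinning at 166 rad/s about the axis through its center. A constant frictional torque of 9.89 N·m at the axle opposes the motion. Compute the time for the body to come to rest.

t ≈ 106 s

I = ½MR² = (1/2)(45.7)(0.526)² = 6.322 kg·m².
The net torque has magnitude 9.89 N·m, opposing ω.
|α| = τ/I = 9.890/6.322 = 1.564 rad/s² (deceleration).
0 = ω₀ − |α|t ⇒ t = ω₀/|α| = 166/1.564 = 106.1 s.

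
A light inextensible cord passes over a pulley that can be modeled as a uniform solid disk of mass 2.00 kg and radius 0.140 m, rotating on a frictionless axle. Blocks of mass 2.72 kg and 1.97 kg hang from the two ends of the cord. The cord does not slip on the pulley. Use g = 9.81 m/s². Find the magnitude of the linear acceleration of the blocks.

a ≈ 1.29 m/s²

I = ½MR² = (1/2)(2.00)(0.140)² = 0.01960 kg·m².
Heavier block: m₁g − T₁ = m₁a. Lighter block: T₂ − m₂g = m₂a.
Pulley: (T₁ − T₂)R = Iα = I(a/R), so T₁ − T₂ = (I/R²)a = (1/2)M_p a = 1.000·a.
Adding the three: (m₁ − m₂)g = (m₁ + m₂ + 1.000)a, so a = (2.72 − 1.97)(9.81)/(2.72 + 1.97 + 1.000) = 1.293 m/s².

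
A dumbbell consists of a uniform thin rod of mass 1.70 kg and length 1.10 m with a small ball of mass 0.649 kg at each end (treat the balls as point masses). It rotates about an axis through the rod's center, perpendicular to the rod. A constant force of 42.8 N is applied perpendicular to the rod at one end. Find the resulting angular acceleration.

I_rod = (1/12)ML² = (1/12)(1.70)(1.10)² = 0.1714 kg·m².
I_balls = 2·m·(L/2)² = 2(0.649)(0.5500)² = 0.3926 kg·m².
Total I = 0.5641 kg·m².
τ = F·(L/2) = (42.8)(0.550) = 23.54 N·m.
α = τ/I = 23.54/0.5641 = 41.73 rad/s².

α ≈ 41.7 rad/s²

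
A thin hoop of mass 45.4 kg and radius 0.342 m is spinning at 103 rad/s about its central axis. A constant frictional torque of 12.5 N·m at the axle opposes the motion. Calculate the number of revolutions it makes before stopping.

I = MR² = (45.4)(0.342)² = 5.310 kg·m².
The net torque has magnitude 12.5 N·m, opposing ω.
|α| = τ/I = 12.50/5.310 = 2.354 rad/s² (deceleration).
ω² = ω₀² − 2|α|θ with ω = 0 ⇒ θ = ω₀²/(2|α|) = 2253 rad = 358.6 rev.

≈ 359 revolutions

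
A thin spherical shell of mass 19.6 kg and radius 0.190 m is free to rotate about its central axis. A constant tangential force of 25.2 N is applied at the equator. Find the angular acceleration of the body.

α ≈ 10.2 rad/s²

I = (2/3)MR² = (2/3)(19.6)(0.190)² = 0.4717 kg·m².
τ = F R = (25.2)(0.190) = 4.788 N·m.
Newton's second law for rotation, τ = Iα, gives α = τ/I = 4.788/0.4717 = 10.15 rad/s².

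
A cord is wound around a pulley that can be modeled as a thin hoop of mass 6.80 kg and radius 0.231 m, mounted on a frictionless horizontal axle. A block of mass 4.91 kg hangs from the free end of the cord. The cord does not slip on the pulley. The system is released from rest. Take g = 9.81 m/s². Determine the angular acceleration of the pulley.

I = MR² = (6.80)(0.231)² = 0.3629 kg·m².
Block: mg − T = ma. Pulley: TR = Iα. No-slip: a = αR, so T = (I/R²)a = 6.800·a.
Then mg = (m + 6.800)a, so a = (4.91)(9.81)/(4.91 + 6.800) = 4.113 m/s².
α = a/R = 4.113/0.231 = 17.81 rad/s².

α ≈ 17.8 rad/s²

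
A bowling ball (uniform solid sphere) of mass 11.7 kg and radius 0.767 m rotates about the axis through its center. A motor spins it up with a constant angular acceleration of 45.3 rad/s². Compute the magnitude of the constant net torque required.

I = (2/5)MR² = (2/5)(11.7)(0.767)² = 2.753 kg·m².
τ = Iα = (2.753)(45.30) = 124.7 N·m.

τ ≈ 125 N·m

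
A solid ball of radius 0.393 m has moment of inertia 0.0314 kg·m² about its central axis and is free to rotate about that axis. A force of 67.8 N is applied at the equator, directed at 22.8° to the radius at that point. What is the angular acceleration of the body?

α ≈ 329 rad/s²

Only the tangential component produces torque: τ = F R sinθ = (67.8)(0.393) sin 22.8° = 10.33 N·m.
Newton's second law for rotation, τ = Iα, gives α = τ/I = 10.33/0.03140 = 328.8 rad/s².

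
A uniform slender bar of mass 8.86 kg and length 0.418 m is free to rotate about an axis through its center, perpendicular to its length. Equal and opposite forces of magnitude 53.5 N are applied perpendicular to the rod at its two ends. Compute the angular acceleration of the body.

α ≈ 173 rad/s²

I = (1/12)ML² = (1/12)(8.86)(0.418)² = 0.1290 kg·m².
The couple gives τ = F·(L/2) + F·(L/2) = F L = (53.5)(0.418) = 22.36 N·m.
Newton's second law for rotation, τ = Iα, gives α = τ/I = 22.36/0.1290 = 173.4 rad/s².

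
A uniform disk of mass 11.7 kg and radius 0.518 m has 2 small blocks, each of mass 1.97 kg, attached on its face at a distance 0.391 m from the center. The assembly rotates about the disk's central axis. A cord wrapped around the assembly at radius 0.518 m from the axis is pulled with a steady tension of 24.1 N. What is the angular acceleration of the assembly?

I_disk = ½MR² = ½(11.7)(0.518)² = 1.570 kg·m².
I_blocks = 2·m·r² = 2(1.97)(0.391)² = 0.6024 kg·m².
Total I = 2.172 kg·m².
τ = F r = (24.1)(0.518) = 12.48 N·m.
α = τ/I = 12.48/2.172 = 5.747 rad/s².

α ≈ 5.75 rad/s²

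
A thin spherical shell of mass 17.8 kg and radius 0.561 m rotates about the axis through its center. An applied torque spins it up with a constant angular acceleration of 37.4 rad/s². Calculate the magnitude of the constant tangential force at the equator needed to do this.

I = (2/3)MR² = (2/3)(17.8)(0.561)² = 3.735 kg·m².
The required torque is τ = Iα = (3.735)(37.40) = 139.7 N·m.
A tangential force at the equator gives τ = FR, so F = τ/R = 139.7/0.561 = 249.0 N.

F ≈ 249 N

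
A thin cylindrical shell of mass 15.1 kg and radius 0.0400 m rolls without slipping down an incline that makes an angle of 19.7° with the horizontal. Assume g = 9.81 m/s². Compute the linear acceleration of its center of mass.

Translation along the incline: Mg sinθ − f = Ma.
Rotation about the center: fR = Iα with I = MR². No-slip gives a = αR, so f = (I/R²)a = M a.
Substituting: Mg sinθ = (1 + 1.000)Ma, so a = g sinθ/(1 + 1.000) = (9.81) sin 19.7° / 2.000 = 1.653 m/s².

a ≈ 1.65 m/s²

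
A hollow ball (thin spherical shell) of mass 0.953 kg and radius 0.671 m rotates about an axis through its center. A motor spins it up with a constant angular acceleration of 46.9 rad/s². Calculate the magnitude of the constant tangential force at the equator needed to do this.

I = (2/3)MR² = (2/3)(0.953)(0.671)² = 0.2861 kg·m².
The required torque is τ = Iα = (0.2861)(46.90) = 13.42 N·m.
A tangential force at the equator gives τ = FR, so F = τ/R = 13.42/0.671 = 19.99 N.

F ≈ 20.0 N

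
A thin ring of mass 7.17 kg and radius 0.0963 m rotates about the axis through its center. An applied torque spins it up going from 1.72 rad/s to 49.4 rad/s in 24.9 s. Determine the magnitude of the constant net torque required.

τ ≈ 0.127 N·m

I = MR² = (7.17)(0.0963)² = 0.06649 kg·m².
α = Δω/Δt = (49.4 − 1.72)/24.9 = 1.915 rad/s².
τ = Iα = (0.06649)(1.915) = 0.1273 N·m.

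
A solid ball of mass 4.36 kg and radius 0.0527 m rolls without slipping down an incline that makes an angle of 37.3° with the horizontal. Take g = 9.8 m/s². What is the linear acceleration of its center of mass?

Translation along the incline: Mg sinθ − f = Ma.
Rotation about the center: fR = Iα with I = (2/5)MR². No-slip gives a = αR, so f = (I/R²)a = (2/5)M a.
Substituting: Mg sinθ = (1 + 0.4000)Ma, so a = g sinθ/(1 + 0.4000) = (9.8) sin 37.3° / 1.400 = 4.242 m/s².

a ≈ 4.24 m/s²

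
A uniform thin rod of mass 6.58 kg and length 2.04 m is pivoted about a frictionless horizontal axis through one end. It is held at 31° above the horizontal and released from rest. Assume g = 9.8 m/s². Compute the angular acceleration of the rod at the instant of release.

About the pivot, I = (1/3)ML² = (1/3)(6.58)(2.04)² = 9.128 kg·m².
The weight acts at the center, a distance L/2 = 1.020 m from the pivot; τ = Mg(L/2) cos 31° = 56.38 N·m.
α = τ/I = 56.38/9.128 = 6.177 rad/s².

α ≈ 6.18 rad/s²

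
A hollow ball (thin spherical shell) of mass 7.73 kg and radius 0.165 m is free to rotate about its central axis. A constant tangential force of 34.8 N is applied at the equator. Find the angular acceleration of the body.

α ≈ 40.9 rad/s²

I = (2/3)MR² = (2/3)(7.73)(0.165)² = 0.1403 kg·m².
τ = F R = (34.8)(0.165) = 5.742 N·m.
From τ = Iα: α = 5.742/0.1403 = 40.93 rad/s².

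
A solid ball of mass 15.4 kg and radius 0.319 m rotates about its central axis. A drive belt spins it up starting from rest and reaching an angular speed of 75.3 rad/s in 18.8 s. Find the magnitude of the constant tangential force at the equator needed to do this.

F ≈ 7.87 N

I = (2/5)MR² = (2/5)(15.4)(0.319)² = 0.6268 kg·m².
α = Δω/Δt = (75.3 − 0)/18.8 = 4.005 rad/s².
The required torque is τ = Iα = (0.6268)(4.005) = 2.511 N·m.
A tangential force at the equator gives τ = FR, so F = τ/R = 2.511/0.319 = 7.871 N.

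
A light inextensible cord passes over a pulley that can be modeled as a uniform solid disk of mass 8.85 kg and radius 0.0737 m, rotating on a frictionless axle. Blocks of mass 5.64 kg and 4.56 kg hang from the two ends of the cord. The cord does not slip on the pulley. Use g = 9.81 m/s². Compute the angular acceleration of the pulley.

I = ½MR² = (1/2)(8.85)(0.0737)² = 0.02404 kg·m².
Heavier block: m₁g − T₁ = m₁a. Lighter block: T₂ − m₂g = m₂a.
Pulley: (T₁ − T₂)R = Iα = I(a/R), so T₁ − T₂ = (I/R²)a = (1/2)M_p a = 4.425·a.
Adding the three: (m₁ − m₂)g = (m₁ + m₂ + 4.425)a, so a = (5.64 − 4.56)(9.81)/(5.64 + 4.56 + 4.425) = 0.7244 m/s².
α = a/R = 0.7244/0.0737 = 9.829 rad/s².

α ≈ 9.83 rad/s²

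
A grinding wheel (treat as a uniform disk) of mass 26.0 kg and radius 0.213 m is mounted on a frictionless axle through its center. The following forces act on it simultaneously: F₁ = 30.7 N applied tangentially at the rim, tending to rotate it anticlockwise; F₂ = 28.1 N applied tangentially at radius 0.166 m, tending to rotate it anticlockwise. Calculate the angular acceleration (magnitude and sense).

I = ½MR² = (1/2)(26.0)(0.213)² = 0.5898 kg·m².
Taking anticlockwise as positive: τ₁ = +(30.7)(0.213) = +6.539 N·m; τ₂ = +(28.1)(0.166) = +4.665 N·m.
Net torque τ = 11.20 N·m.
α = τ/I = 11.20/0.5898 = 19.00 rad/s².

α ≈ 19.0 rad/s², anticlockwise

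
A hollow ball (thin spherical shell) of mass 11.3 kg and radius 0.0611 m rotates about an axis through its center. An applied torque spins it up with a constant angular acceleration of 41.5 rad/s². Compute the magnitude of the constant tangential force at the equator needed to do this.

I = (2/3)MR² = (2/3)(11.3)(0.0611)² = 0.02812 kg·m².
The required torque is τ = Iα = (0.02812)(41.50) = 1.167 N·m.
A tangential force at the equator gives τ = FR, so F = τ/R = 1.167/0.0611 = 19.10 N.

F ≈ 19.1 N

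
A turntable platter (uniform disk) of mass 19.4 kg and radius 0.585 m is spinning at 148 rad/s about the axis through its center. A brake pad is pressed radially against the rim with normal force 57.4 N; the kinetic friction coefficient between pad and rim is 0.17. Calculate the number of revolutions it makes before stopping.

≈ 1010 revolutions

I = ½MR² = (1/2)(19.4)(0.585)² = 3.320 kg·m².
Friction force f = μN = (0.17)(57.4) = 9.758 N at the rim; torque magnitude τ = fR = 5.708 N·m, opposing ω.
|α| = τ/I = 5.708/3.320 = 1.720 rad/s² (deceleration).
ω² = ω₀² − 2|α|θ with ω = 0 ⇒ θ = ω₀²/(2|α|) = 6369 rad = 1014 rev.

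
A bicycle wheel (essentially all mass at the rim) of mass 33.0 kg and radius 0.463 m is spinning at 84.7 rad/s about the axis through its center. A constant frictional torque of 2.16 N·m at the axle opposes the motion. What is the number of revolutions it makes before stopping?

≈ 1870 revolutions

I = MR² = (33.0)(0.463)² = 7.074 kg·m².
The net torque has magnitude 2.16 N·m, opposing ω.
|α| = τ/I = 2.160/7.074 = 0.3053 rad/s² (deceleration).
ω² = ω₀² − 2|α|θ with ω = 0 ⇒ θ = ω₀²/(2|α|) = 11750 rad = 1870 rev.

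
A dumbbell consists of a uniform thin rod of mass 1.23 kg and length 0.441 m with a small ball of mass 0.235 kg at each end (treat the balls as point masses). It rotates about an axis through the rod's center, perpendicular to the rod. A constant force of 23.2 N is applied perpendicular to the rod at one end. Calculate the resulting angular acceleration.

α ≈ 120 rad/s²

I_rod = (1/12)ML² = (1/12)(1.23)(0.441)² = 0.01993 kg·m².
I_balls = 2·m·(L/2)² = 2(0.235)(0.2205)² = 0.02285 kg·m².
Total I = 0.04279 kg·m².
τ = F·(L/2) = (23.2)(0.221) = 5.116 N·m.
α = τ/I = 5.116/0.04279 = 119.6 rad/s².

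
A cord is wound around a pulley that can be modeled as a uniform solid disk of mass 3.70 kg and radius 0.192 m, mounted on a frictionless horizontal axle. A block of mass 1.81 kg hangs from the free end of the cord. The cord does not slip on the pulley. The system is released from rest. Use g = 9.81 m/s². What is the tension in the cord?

I = ½MR² = (1/2)(3.70)(0.192)² = 0.06820 kg·m².
Block: mg − T = ma. Pulley: TR = Iα. No-slip: a = αR, so T = (I/R²)a = 1.850·a.
Then mg = (m + 1.850)a, so a = (1.81)(9.81)/(1.81 + 1.850) = 4.851 m/s².
T = 1.850·a = 8.975 N.

T ≈ 8.98 N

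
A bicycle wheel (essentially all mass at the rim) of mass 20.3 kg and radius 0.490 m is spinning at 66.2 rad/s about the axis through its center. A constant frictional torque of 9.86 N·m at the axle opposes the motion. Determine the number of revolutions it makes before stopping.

≈ 172 revolutions

I = MR² = (20.3)(0.490)² = 4.874 kg·m².
The net torque has magnitude 9.86 N·m, opposing ω.
|α| = τ/I = 9.860/4.874 = 2.023 rad/s² (deceleration).
ω² = ω₀² − 2|α|θ with ω = 0 ⇒ θ = ω₀²/(2|α|) = 1083 rad = 172.4 rev.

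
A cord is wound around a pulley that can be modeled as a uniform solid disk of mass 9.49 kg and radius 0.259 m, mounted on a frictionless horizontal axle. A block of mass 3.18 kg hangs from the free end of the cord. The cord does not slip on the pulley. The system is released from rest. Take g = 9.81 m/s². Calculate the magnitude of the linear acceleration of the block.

a ≈ 3.94 m/s²

I = ½MR² = (1/2)(9.49)(0.259)² = 0.3183 kg·m².
Block: mg − T = ma. Pulley: TR = Iα. No-slip: a = αR, so T = (I/R²)a = 4.745·a.
Then mg = (m + 4.745)a, so a = (3.18)(9.81)/(3.18 + 4.745) = 3.936 m/s².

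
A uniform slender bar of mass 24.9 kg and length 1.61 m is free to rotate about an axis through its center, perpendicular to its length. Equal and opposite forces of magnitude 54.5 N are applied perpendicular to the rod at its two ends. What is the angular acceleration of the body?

α ≈ 16.3 rad/s²

I = (1/12)ML² = (1/12)(24.9)(1.61)² = 5.379 kg·m².
The couple gives τ = F·(L/2) + F·(L/2) = F L = (54.5)(1.61) = 87.75 N·m.
From τ = Iα: α = 87.75/5.379 = 16.31 rad/s².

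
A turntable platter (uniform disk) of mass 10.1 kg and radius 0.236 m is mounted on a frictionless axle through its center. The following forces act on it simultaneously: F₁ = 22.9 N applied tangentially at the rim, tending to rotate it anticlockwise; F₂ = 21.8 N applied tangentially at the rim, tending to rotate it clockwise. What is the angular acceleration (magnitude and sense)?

α ≈ 0.923 rad/s², anticlockwise

I = ½MR² = (1/2)(10.1)(0.236)² = 0.2813 kg·m².
Taking anticlockwise as positive: τ₁ = +(22.9)(0.236) = +5.404 N·m; τ₂ = −(21.8)(0.236) = −5.145 N·m.
Net torque τ = 0.2596 N·m.
α = τ/I = 0.2596/0.2813 = 0.9230 rad/s².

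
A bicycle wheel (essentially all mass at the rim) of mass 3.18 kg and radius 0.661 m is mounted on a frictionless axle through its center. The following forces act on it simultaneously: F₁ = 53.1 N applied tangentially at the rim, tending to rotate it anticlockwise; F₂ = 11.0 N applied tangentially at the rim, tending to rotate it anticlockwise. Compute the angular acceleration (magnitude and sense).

I = MR² = (3.18)(0.661)² = 1.389 kg·m².
Taking anticlockwise as positive: τ₁ = +(53.1)(0.661) = +35.10 N·m; τ₂ = +(11.0)(0.661) = +7.271 N·m.
Net torque τ = 42.37 N·m.
α = τ/I = 42.37/1.389 = 30.50 rad/s².

α ≈ 30.5 rad/s², anticlockwise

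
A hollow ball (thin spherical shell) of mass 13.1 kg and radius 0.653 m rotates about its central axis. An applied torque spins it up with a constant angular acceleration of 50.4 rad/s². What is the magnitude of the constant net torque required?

τ ≈ 188 N·m

I = (2/3)MR² = (2/3)(13.1)(0.653)² = 3.724 kg·m².
τ = Iα = (3.724)(50.40) = 187.7 N·m.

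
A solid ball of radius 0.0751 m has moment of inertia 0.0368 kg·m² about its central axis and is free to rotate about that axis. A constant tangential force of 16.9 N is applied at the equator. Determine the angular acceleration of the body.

α ≈ 34.5 rad/s²

τ = F R = (16.9)(0.0751) = 1.269 N·m.
From τ = Iα: α = 1.269/0.03680 = 34.49 rad/s².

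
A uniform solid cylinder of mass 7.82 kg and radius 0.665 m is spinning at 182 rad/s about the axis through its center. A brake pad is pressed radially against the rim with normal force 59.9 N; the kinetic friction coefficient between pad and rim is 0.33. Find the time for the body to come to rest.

I = ½MR² = (1/2)(7.82)(0.665)² = 1.729 kg·m².
Friction force f = μN = (0.33)(59.9) = 19.77 N at the rim; torque magnitude τ = fR = 13.15 N·m, opposing ω.
|α| = τ/I = 13.15/1.729 = 7.602 rad/s² (deceleration).
0 = ω₀ − |α|t ⇒ t = ω₀/|α| = 182/7.602 = 23.94 s.

t ≈ 23.9 s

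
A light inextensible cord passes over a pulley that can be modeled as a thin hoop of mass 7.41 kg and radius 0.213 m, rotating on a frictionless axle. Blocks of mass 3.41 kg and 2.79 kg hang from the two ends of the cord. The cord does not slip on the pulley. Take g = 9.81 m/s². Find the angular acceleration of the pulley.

α ≈ 2.10 rad/s²

I = MR² = (7.41)(0.213)² = 0.3362 kg·m².
Heavier block: m₁g − T₁ = m₁a. Lighter block: T₂ − m₂g = m₂a.
Pulley: (T₁ − T₂)R = Iα = I(a/R), so T₁ − T₂ = (I/R²)a = 1·M_p a = 7.410·a.
Adding the three: (m₁ − m₂)g = (m₁ + m₂ + 7.410)a, so a = (3.41 − 2.79)(9.81)/(3.41 + 2.79 + 7.410) = 0.4469 m/s².
α = a/R = 0.4469/0.213 = 2.098 rad/s².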